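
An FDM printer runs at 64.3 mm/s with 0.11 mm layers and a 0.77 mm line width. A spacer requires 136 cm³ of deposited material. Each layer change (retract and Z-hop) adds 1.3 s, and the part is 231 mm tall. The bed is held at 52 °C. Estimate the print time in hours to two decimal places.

Bead cross-section: 0.11 × 0.77 → 0.0847 mm².
Toolpath length = 136 cm³ / 0.0847 mm² = 136000 / 0.0847 = 1605667.1 mm.
Print-move time: 1605667.1 / 64.3 → 24971.5 s.
Number of layers: 231 / 0.11 → 2100 (rounded up).
Layer-change overhead: 2100 × 1.3 → 2730 s.
Total = 24971.5 + 2730 = 27701.5 s = 7.69 hours.

7.69 hours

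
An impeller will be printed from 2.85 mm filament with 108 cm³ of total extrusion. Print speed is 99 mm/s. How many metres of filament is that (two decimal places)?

A = π r² = π × 1.425² = 6.3794 mm².
Length = 108 cm³ / 6.3794 mm² = 108000 / 6.3794 = 16929.49 mm = 16.93 m.

16.93 m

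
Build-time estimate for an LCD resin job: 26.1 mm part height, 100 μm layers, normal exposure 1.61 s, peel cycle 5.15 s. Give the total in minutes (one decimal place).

Layers = ⌈26.1/0.1⌉ = 261.
Cycle time = 1.61 + 5.15 = 6.76 s.
Build time: 261 × 6.76 s = 1764.36 s, i.e. 29.4 minutes.

29.4 minutes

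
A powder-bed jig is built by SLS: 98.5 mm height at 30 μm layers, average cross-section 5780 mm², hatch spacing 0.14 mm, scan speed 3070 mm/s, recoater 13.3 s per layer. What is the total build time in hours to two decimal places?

24.40 hours

Layer count = ceil(98.5 / 0.03) = 3284.
Per-layer scan distance = 5780 / 0.14, so 41285.7 mm.
Laser time per layer = 41285.7 / 3070, so 13.4481 s.
Time per layer: 13.4481 + 13.3 → 26.7481 s.
3284 layers × 26.7481 s/layer = 87840.7604 s, i.e. 24.40 hours.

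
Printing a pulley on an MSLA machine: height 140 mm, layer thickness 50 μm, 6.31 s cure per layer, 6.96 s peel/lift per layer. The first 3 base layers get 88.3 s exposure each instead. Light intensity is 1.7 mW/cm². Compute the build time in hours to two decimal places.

10.39 hours

Number of layers: 140 / 0.05 → 2800 (rounded up).
Base layers = 3 × (88.3 + 6.96) = 285.78 s.
Remaining layers = 2797 × (6.31 + 6.96), so 37116.19 s.
Sum: 285.78 + 37116.19 = 37401.97 s → 10.39 hours.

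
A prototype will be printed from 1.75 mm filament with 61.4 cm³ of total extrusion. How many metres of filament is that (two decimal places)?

A = π r² = π × 0.875² = 2.4053 mm².
L = 61400 mm³ / 2.4053 mm² = 25526.96 mm, i.e. 25.53 m.

25.53 m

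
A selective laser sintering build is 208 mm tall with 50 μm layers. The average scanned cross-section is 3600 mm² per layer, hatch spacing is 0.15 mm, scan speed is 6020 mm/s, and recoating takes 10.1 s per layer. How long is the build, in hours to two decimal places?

16.28 hours

Layers = ⌈208/0.05⌉ = 4160.
Hatch length per layer = 3600 / 0.15, so 24000 mm.
Scan time per layer = 24000 / 6020, so 3.9867 s.
Time per layer = 3.9867 + 10.1 = 14.0867 s.
4160 layers × 14.0867 s/layer = 58600.672 s, i.e. 16.28 hours.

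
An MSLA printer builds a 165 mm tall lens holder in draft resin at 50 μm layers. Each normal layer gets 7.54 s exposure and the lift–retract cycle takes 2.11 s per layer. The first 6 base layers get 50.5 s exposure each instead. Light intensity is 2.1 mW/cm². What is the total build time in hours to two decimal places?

Layer count = ceil(165 / 0.05) = 3300.
Base layers: 6 × (50.5 + 2.11) → 315.66 s.
Regular layers = 3294 × (7.54 + 2.11) = 31787.1 s.
Total = 315.66 + 31787.1 = 32102.76 s = 8.92 hours.

8.92 hours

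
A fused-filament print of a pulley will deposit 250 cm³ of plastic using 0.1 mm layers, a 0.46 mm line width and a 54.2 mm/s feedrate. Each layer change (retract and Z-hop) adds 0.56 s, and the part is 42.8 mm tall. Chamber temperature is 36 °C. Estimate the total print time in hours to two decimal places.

Line area: 0.1 × 0.46 → 0.046 mm².
Total extruded path = 250000/0.046 = 5434782.6 mm.
Extrusion time = 5434782.6 / 54.2, so 100272.7 s.
Layers = ⌈42.8/0.1⌉ = 428.
Layer-change overhead = 428 × 0.56, so 239.68 s.
Altogether 100272.7 + 239.68 = 100512.38 s, i.e. 27.92 hours.

27.92 hours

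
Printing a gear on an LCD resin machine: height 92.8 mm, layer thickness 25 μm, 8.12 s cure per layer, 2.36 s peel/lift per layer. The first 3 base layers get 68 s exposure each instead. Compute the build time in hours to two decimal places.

10.86 hours

Layer count = ceil(92.8 / 0.025) = 3712.
Bottom layers = 3 × (68 + 2.36), so 211.08 s.
Normal layers = 3709 × (8.12 + 2.36) = 38870.32 s.
Sum: 211.08 + 38870.32 = 39081.4 s → 10.86 hours.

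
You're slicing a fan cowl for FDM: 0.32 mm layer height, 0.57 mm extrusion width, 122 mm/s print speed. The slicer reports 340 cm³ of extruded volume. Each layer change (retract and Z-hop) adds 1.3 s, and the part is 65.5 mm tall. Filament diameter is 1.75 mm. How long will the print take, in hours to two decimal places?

Extrusion cross-section: 0.32 × 0.57 → 0.1824 mm².
Toolpath length = 340 cm³ / 0.1824 mm² = 340000 / 0.1824 = 1864035.1 mm.
Extrusion time: 1864035.1 / 122 → 15279 s.
Layers = ⌈65.5/0.32⌉ = 205.
Layer-change overhead: 205 × 1.3 → 266.5 s.
Total = 15279 + 266.5 = 15545.5 s = 4.32 hours.

4.32 hours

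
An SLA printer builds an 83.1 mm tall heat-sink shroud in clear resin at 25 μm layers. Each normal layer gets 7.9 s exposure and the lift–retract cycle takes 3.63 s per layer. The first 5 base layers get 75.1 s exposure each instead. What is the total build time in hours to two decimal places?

Layers = ⌈83.1/0.025⌉ = 3324.
Base layers = 5 × (75.1 + 3.63), so 393.65 s.
Normal layers = 3319 × (7.9 + 3.63), so 38268.07 s.
Total = 393.65 + 38268.07 = 38661.72 s = 10.74 hours.

10.74 hours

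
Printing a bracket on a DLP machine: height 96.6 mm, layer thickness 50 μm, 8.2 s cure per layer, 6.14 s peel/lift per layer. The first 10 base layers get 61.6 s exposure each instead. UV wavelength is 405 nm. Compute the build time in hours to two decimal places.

Layer count = ceil(96.6 / 0.05) = 1932.
Bottom layers: 10 × (61.6 + 6.14) → 677.4 s.
Remaining layers = 1922 × (8.2 + 6.14) = 27561.48 s.
Total = 677.4 + 27561.48 = 28238.88 s = 7.84 hours.

7.84 hours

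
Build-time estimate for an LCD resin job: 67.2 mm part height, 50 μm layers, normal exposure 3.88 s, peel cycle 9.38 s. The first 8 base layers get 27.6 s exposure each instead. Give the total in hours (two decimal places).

5.00 hours

Layer count = ceil(67.2 / 0.05) = 1344.
Base layers: 8 × (27.6 + 9.38) → 295.84 s.
Remaining layers = 1336 × (3.88 + 9.38) = 17715.36 s.
Total = 295.84 + 17715.36 = 18011.2 s = 5.00 hours.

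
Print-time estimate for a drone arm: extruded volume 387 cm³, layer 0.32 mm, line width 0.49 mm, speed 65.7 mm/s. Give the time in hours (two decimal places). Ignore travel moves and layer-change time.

Line area = 0.32 × 0.49, so 0.1568 mm².
Path length: 387000 mm³ / 0.1568 mm² → 2468112.2 mm.
Time extruding: 2468112.2 / 65.7 → 37566.4 s.
That's 37566.4 s → 10.44 hours.

10.44 hours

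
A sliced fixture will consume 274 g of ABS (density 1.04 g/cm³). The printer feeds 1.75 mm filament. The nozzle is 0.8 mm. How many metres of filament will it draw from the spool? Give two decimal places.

Extruded volume: 274/1.04 = 263.4615 cm³ (263461.5 mm³).
A = π r² = π × 0.875² = 2.4053 mm².
L = V/A = 263461.5/2.4053 = 109533.74 mm → 109.53 m.

109.53 m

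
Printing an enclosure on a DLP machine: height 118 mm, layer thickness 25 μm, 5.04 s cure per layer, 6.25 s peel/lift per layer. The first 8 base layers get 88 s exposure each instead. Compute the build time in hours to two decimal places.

14.99 hours

Number of layers: 118 / 0.025 → 4720 (rounded up).
Burn-in layers = 8 × (88 + 6.25) = 754 s.
Normal layers = 4712 × (5.04 + 6.25) = 53198.48 s.
Total = 754 + 53198.48 = 53952.48 s = 14.99 hours.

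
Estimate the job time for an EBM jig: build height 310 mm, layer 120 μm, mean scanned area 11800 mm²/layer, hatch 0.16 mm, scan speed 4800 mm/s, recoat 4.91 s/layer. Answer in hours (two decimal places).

Layers = ⌈310/0.12⌉ = 2584.
Scan path per layer = 11800 / 0.16 = 73750 mm.
Beam time per layer = 73750 / 4800 = 15.3646 s.
Per-layer time: 15.3646 + 4.91 → 20.2746 s.
Build time = 2584 × 20.2746 = 52389.5664 s = 14.55 hours.

14.55 hours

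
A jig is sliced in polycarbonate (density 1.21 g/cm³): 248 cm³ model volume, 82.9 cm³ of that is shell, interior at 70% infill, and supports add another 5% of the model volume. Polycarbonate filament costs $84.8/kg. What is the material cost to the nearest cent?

$21.64

Interior volume = 248 − 82.9 = 165.1 cm³.
Infill deposited: 0.70 × 165.1 → 115.57 cm³.
Support = 0.05 × 248 = 12.4 cm³.
Deposited volume = 82.9 + 115.57 + 12.4 = 210.87 cm³.
Mass = 210.87 × 1.21 = 255.1527 g.
Cost = 255.1527 g / 1000 × $84.8/kg = $21.64.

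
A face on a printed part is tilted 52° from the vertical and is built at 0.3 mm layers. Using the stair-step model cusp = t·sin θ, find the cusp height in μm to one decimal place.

236.4 μm

Cusp = layer height × sin(52°) = 0.3 × 0.7880 = 0.2364 mm = 236.4 μm.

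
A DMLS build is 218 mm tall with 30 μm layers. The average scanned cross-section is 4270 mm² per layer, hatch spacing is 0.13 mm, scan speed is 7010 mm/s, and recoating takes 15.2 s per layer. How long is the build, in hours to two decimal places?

Layer count = ceil(218 / 0.03) = 7267.
Hatch length per layer = 4270 / 0.13 = 32846.2 mm.
Per-layer scan time = 32846.2 / 7010, so 4.6856 s.
Time per layer = 4.6856 + 15.2 = 19.8856 s.
7267 layers × 19.8856 s/layer = 144508.6552 s, i.e. 40.14 hours.

40.14 hours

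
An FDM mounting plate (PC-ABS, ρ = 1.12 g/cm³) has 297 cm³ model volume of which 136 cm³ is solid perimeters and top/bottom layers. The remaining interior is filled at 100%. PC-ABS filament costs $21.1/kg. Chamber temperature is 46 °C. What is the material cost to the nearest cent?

$7.02

Infill region: 297 − 136 → 161 cm³.
Deposited infill: 1.00 × 161 → 161 cm³.
Total printed volume = 136 + 161 = 297 cm³.
Mass: 297 × 1.12 → 332.64 g.
Cost = 332.64 g / 1000 × $21.1/kg = $7.02.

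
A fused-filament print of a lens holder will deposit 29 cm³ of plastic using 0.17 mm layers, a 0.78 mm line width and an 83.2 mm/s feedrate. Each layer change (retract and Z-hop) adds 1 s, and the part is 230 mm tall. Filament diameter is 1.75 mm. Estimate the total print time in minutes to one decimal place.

66.4 minutes

Bead cross-section = 0.17 × 0.78, so 0.1326 mm².
Toolpath length = 29 cm³ / 0.1326 mm² = 29000 / 0.1326 = 218702.9 mm.
Time extruding: 218702.9 / 83.2 → 2628.6 s.
Layer count = ceil(230 / 0.17) = 1353.
Z-hop total = 1353 × 1 = 1353 s.
Total = 2628.6 + 1353 = 3981.6 s = 66.4 minutes.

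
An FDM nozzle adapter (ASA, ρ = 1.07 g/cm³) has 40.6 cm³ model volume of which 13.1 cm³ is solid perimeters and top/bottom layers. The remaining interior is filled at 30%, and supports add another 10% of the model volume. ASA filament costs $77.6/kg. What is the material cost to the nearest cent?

$2.11

Volume inside the shell = 40.6 − 13.1, so 27.5 cm³.
Infill volume = 0.30 × 27.5 = 8.25 cm³.
Support: 0.10 × 40.6 → 4.06 cm³.
Total extruded: 13.1 + 8.25 + 4.06 → 25.41 cm³.
Mass = 25.41 × 1.07 = 27.1887 g.
At $77.6/kg: 27.1887/1000 × 77.6 = $2.11.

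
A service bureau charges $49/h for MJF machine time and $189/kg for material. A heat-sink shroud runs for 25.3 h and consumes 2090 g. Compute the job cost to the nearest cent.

$1634.71

Time charge = 49 × 25.3, so $1239.70.
Material charge: 189 × 2090/1000 → $395.01.
Total = 1239.70 + 395.01 = $1634.71.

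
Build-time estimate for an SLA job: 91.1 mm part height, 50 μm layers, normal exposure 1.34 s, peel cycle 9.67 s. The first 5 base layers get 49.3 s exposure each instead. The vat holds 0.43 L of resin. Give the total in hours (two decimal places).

5.64 hours

Layer count = ceil(91.1 / 0.05) = 1822.
Bottom layers = 5 × (49.3 + 9.67), so 294.85 s.
Remaining layers = 1817 × (1.34 + 9.67), so 20005.17 s.
Total = 294.85 + 20005.17 = 20300.02 s = 5.64 hours.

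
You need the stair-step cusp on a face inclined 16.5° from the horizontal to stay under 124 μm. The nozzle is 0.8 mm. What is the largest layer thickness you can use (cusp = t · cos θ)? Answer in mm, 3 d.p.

0.129 mm

cos(16.5°) = 0.9588; t_max = 0.124/0.9588 = 0.129 mm.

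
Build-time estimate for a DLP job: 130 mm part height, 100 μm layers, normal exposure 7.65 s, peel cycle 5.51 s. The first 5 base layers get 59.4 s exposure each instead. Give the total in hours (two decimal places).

Layer count = ceil(130 / 0.1) = 1300.
Bottom layers: 5 × (59.4 + 5.51) → 324.55 s.
Normal layers: 1295 × (7.65 + 5.51) → 17042.2 s.
Total = 324.55 + 17042.2 = 17366.75 s = 4.82 hours.

4.82 hours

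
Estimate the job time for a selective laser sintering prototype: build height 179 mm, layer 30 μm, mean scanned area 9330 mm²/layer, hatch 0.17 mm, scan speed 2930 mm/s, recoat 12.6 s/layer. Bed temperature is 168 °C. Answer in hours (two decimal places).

Layers = ⌈179/0.03⌉ = 5967.
Scan path per layer = 9330 / 0.17, so 54882.4 mm.
Scan time per layer: 54882.4 / 2930 → 18.7312 s.
Layer cycle: 18.7312 + 12.6 → 31.3312 s.
5967 layers × 31.3312 s/layer = 186953.2704 s, i.e. 51.93 hours.

51.93 hours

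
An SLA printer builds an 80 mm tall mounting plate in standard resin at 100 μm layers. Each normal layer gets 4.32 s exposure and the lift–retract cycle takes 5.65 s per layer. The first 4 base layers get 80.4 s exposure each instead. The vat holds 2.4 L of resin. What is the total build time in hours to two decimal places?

Layers = ⌈80/0.1⌉ = 800.
Base layers: 4 × (80.4 + 5.65) → 344.2 s.
Regular layers = 796 × (4.32 + 5.65) = 7936.12 s.
Total = 344.2 + 7936.12 = 8280.32 s = 2.30 hours.

2.30 hours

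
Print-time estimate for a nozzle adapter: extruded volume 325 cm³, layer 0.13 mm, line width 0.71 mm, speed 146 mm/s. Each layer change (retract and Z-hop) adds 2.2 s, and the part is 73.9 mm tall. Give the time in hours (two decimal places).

Bead cross-section = 0.13 × 0.71, so 0.0923 mm².
Toolpath length = 325 cm³ / 0.0923 mm² = 325000 / 0.0923 = 3521126.8 mm.
Time extruding: 3521126.8 / 146 → 24117.3 s.
Layers = ⌈73.9/0.13⌉ = 569.
Non-print overhead = 569 × 2.2 = 1251.8 s.
Altogether 24117.3 + 1251.8 = 25369.1 s, i.e. 7.05 hours.

7.05 hours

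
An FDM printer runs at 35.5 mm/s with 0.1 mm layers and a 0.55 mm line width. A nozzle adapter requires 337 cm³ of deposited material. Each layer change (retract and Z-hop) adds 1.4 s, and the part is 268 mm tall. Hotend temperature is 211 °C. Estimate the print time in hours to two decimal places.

Bead cross-section = 0.1 × 0.55 = 0.055 mm².
Path length: 337000 mm³ / 0.055 mm² → 6127272.7 mm.
Print-move time = 6127272.7 / 35.5, so 172599.2 s.
Layers = ⌈268/0.1⌉ = 2680.
Layer-change overhead = 2680 × 1.4 = 3752 s.
Total = 172599.2 + 3752 = 176351.2 s = 48.99 hours.

48.99 hours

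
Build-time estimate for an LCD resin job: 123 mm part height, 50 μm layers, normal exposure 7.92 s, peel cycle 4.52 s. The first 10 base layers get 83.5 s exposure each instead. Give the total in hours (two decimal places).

8.71 hours

Layers = ⌈123/0.05⌉ = 2460.
Burn-in layers = 10 × (83.5 + 4.52) = 880.2 s.
Normal layers = 2450 × (7.92 + 4.52), so 30478 s.
Total = 880.2 + 30478 = 31358.2 s = 8.71 hours.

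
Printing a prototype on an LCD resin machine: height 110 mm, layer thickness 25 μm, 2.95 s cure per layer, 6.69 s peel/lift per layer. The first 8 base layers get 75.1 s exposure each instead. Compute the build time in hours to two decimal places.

Layers = ⌈110/0.025⌉ = 4400.
Burn-in layers: 8 × (75.1 + 6.69) → 654.32 s.
Regular layers = 4392 × (2.95 + 6.69), so 42338.88 s.
Total = 654.32 + 42338.88 = 42993.2 s = 11.94 hours.

11.94 hours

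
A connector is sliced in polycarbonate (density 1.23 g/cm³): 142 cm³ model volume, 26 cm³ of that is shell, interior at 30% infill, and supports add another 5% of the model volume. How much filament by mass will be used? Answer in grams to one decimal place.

83.5 g

Volume inside the shell: 142 − 26 → 116 cm³.
Infill volume = 0.30 × 116, so 34.8 cm³.
Support = 0.05 × 142 = 7.1 cm³.
Total extruded: 26 + 34.8 + 7.1 → 67.9 cm³.
Mass = 67.9 × 1.23 = 83.517 g.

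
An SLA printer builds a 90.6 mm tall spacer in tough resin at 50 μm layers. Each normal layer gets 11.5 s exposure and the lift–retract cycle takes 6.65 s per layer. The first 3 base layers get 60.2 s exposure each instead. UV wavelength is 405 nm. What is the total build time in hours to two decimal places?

9.18 hours

Number of layers: 90.6 / 0.05 → 1812 (rounded up).
Base layers = 3 × (60.2 + 6.65), so 200.55 s.
Regular layers = 1809 × (11.5 + 6.65), so 32833.35 s.
Total = 200.55 + 32833.35 = 33033.9 s = 9.18 hours.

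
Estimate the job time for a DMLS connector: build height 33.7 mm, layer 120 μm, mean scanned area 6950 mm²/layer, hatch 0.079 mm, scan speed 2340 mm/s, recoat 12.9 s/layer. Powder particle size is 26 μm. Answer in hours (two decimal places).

Layer count = ceil(33.7 / 0.12) = 281.
Scan path per layer: 6950 / 0.079 → 87974.7 mm.
Per-layer scan time = 87974.7 / 2340 = 37.596 s.
Layer cycle: 37.596 + 12.9 → 50.496 s.
Total: 281 × 50.496 s = 14189.376 s → 3.94 hours.

3.94 hours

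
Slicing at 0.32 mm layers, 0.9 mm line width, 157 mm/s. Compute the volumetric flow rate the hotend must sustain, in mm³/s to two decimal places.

45.22

Extrusion cross-section: 0.32 × 0.9 → 0.288 mm².
Volumetric flow = 157 × 0.288 = 45.22 mm³/s.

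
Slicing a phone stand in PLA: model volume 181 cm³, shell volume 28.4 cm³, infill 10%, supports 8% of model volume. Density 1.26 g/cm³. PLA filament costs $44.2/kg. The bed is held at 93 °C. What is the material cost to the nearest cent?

Interior volume = 181 − 28.4 = 152.6 cm³.
Infill deposited = 0.10 × 152.6 = 15.26 cm³.
Support = 0.08 × 181 = 14.48 cm³.
Deposited volume: 28.4 + 15.26 + 14.48 → 58.14 cm³.
Mass: 58.14 × 1.26 → 73.2564 g.
At $44.2/kg: 73.2564/1000 × 44.2 = $3.24.

$3.24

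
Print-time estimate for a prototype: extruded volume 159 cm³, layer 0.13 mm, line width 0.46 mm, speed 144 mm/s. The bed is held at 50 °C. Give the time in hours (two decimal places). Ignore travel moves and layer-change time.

Extrusion cross-section: 0.13 × 0.46 → 0.0598 mm².
Total extruded path = 159000/0.0598 = 2658862.9 mm.
Print-move time = 2658862.9 / 144 = 18464.3 s.
In the requested units: 18464.3 s = 5.13 hours.

5.13 hours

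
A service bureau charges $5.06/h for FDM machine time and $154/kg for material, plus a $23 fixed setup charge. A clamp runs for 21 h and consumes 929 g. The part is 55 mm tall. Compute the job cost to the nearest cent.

Machine-time cost = 5.06 × 21, so $106.26.
Material cost = 154 × 929/1000 = $143.066.
Adding setup: 106.26 + 143.066 + 23 → 272.326 ≈ $272.33.

$272.33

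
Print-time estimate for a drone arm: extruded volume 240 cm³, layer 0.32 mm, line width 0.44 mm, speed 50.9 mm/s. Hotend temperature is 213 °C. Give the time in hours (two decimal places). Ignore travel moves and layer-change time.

Bead cross-section: 0.32 × 0.44 → 0.1408 mm².
Toolpath length = 240 cm³ / 0.1408 mm² = 240000 / 0.1408 = 1704545.5 mm.
Time extruding = 1704545.5 / 50.9 = 33488.1 s.
In the requested units: 33488.1 s = 9.30 hours.

9.30 hours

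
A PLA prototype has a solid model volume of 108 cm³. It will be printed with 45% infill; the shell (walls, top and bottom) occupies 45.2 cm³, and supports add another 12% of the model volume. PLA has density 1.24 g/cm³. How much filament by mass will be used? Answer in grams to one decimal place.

Volume inside the shell: 108 − 45.2 → 62.8 cm³.
Infill deposited: 0.45 × 62.8 → 28.26 cm³.
Support = 0.12 × 108 = 12.96 cm³.
Deposited volume = 45.2 + 28.26 + 12.96 = 86.42 cm³.
Mass = 86.42 × 1.24, so 107.1608 g.

107.2 g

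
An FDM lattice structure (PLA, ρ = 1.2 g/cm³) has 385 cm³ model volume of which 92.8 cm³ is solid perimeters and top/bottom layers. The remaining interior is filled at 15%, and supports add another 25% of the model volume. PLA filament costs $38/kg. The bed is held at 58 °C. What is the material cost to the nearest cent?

$10.62

Volume inside the shell: 385 − 92.8 → 292.2 cm³.
Infill volume = 0.15 × 292.2, so 43.83 cm³.
Support: 0.25 × 385 → 96.25 cm³.
Total extruded = 92.8 + 43.83 + 96.25, so 232.88 cm³.
Mass: 232.88 × 1.2 → 279.456 g.
At $38/kg: 279.456/1000 × 38 = $10.62.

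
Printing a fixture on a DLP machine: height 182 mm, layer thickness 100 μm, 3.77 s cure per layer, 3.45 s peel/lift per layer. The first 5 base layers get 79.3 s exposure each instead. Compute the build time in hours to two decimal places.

3.76 hours

Layer count = ceil(182 / 0.1) = 1820.
Burn-in layers: 5 × (79.3 + 3.45) → 413.75 s.
Normal layers: 1815 × (3.77 + 3.45) → 13104.3 s.
Total = 413.75 + 13104.3 = 13518.05 s = 3.76 hours.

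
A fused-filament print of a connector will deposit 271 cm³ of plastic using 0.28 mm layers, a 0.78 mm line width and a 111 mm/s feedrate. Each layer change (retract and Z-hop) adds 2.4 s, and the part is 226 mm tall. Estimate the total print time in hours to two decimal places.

Line area = 0.28 × 0.78 = 0.2184 mm².
Total extruded path = 271000/0.2184 = 1240842.5 mm.
Print-move time = 1240842.5 / 111, so 11178.8 s.
Layer count = ceil(226 / 0.28) = 808.
Non-print overhead = 808 × 2.4, so 1939.2 s.
Total = 11178.8 + 1939.2 = 13118 s = 3.64 hours.

3.64 hours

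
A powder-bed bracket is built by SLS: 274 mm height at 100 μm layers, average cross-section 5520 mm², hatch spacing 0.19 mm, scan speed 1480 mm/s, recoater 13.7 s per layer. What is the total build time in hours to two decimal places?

Layer count = ceil(274 / 0.1) = 2740.
Scan path per layer = 5520 / 0.19 = 29052.6 mm.
Per-layer scan time = 29052.6 / 1480, so 19.6301 s.
Layer cycle = 19.6301 + 13.7, so 33.3301 s.
Total: 2740 × 33.3301 s = 91324.474 s → 25.37 hours.

25.37 hours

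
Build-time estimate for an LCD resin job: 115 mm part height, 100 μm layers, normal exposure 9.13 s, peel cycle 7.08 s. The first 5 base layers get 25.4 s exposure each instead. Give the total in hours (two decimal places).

5.20 hours

Number of layers: 115 / 0.1 → 1150 (rounded up).
Burn-in layers: 5 × (25.4 + 7.08) → 162.4 s.
Remaining layers = 1145 × (9.13 + 7.08) = 18560.45 s.
Sum: 162.4 + 18560.45 = 18722.85 s → 5.20 hours.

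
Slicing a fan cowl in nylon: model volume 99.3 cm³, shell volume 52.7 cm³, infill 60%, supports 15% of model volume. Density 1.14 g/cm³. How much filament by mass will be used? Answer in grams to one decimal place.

Infill region = 99.3 − 52.7 = 46.6 cm³.
Infill deposited = 0.60 × 46.6, so 27.96 cm³.
Support = 0.15 × 99.3, so 14.895 cm³.
Total extruded = 52.7 + 27.96 + 14.895 = 95.555 cm³.
Mass: 95.555 × 1.14 → 108.9327 g.

108.9 g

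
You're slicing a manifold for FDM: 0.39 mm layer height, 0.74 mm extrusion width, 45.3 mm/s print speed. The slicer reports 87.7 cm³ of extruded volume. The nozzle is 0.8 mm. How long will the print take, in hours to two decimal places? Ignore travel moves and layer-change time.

Extrusion cross-section: 0.39 × 0.74 → 0.2886 mm².
Path length: 87700 mm³ / 0.2886 mm² → 303880.8 mm.
Print-move time: 303880.8 / 45.3 → 6708.2 s.
In the requested units: 6708.2 s = 1.86 hours.

1.86 hours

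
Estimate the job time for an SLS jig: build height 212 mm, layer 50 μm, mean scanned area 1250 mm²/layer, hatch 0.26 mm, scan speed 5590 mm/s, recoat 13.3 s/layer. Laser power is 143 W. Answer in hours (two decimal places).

16.68 hours

Number of layers: 212 / 0.05 → 4240 (rounded up).
Per-layer scan distance = 1250 / 0.26 = 4807.7 mm.
Scan time per layer = 4807.7 / 5590 = 0.8601 s.
Layer cycle = 0.8601 + 13.3, so 14.1601 s.
4240 layers × 14.1601 s/layer = 60038.824 s, i.e. 16.68 hours.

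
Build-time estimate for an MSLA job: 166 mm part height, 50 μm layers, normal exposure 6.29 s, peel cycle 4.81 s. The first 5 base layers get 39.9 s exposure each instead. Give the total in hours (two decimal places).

10.28 hours

Layers = ⌈166/0.05⌉ = 3320.
Bottom layers = 5 × (39.9 + 4.81) = 223.55 s.
Normal layers = 3315 × (6.29 + 4.81), so 36796.5 s.
Sum: 223.55 + 36796.5 = 37020.05 s → 10.28 hours.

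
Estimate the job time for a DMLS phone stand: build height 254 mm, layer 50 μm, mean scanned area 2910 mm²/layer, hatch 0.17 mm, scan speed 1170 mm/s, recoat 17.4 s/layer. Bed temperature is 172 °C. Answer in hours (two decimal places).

45.20 hours

Number of layers: 254 / 0.05 → 5080 (rounded up).
Scan path per layer = 2910 / 0.17 = 17117.6 mm.
Scan time per layer: 17117.6 / 1170 → 14.6304 s.
Layer cycle = 14.6304 + 17.4, so 32.0304 s.
Total: 5080 × 32.0304 s = 162714.432 s → 45.20 hours.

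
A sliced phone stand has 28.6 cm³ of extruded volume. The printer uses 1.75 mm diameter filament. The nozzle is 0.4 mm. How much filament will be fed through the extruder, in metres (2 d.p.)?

A = π r² = π × 0.875² = 2.4053 mm².
Length = 28.6 cm³ / 2.4053 mm² = 28600 / 2.4053 = 11890.41 mm = 11.89 m.

11.89 m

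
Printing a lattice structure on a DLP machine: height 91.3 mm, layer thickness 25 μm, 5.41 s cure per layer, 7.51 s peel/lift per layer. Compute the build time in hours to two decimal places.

13.11 hours

Number of layers: 91.3 / 0.025 → 3652 (rounded up).
Cycle time = 5.41 + 7.51 = 12.92 s.
Total = 3652 × 12.92 = 47183.84 s = 13.11 hours.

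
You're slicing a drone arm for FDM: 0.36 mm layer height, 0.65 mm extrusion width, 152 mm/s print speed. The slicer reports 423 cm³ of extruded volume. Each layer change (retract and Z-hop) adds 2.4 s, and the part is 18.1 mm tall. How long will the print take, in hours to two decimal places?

3.34 hours

Bead cross-section = 0.36 × 0.65 = 0.234 mm².
Path length: 423000 mm³ / 0.234 mm² → 1807692.3 mm.
Extrusion time = 1807692.3 / 152 = 11892.7 s.
Number of layers: 18.1 / 0.36 → 51 (rounded up).
Layer-change overhead = 51 × 2.4 = 122.4 s.
Altogether 11892.7 + 122.4 = 12015.1 s, i.e. 3.34 hours.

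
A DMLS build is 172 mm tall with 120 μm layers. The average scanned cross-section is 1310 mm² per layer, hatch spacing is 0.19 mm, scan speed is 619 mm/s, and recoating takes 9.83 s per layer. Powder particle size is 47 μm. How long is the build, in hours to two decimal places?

Number of layers: 172 / 0.12 → 1434 (rounded up).
Per-layer scan distance: 1310 / 0.19 → 6894.7 mm.
Laser time per layer: 6894.7 / 619 → 11.1384 s.
Per-layer time = 11.1384 + 9.83, so 20.9684 s.
1434 layers × 20.9684 s/layer = 30068.6856 s, i.e. 8.35 hours.

8.35 hours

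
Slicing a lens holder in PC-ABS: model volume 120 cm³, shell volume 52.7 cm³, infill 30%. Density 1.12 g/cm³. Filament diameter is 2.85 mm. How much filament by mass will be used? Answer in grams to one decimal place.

Infill region: 120 − 52.7 → 67.3 cm³.
Infill volume = 0.30 × 67.3, so 20.19 cm³.
Deposited volume = 52.7 + 20.19, so 72.89 cm³.
Mass = 72.89 × 1.12 = 81.6368 g.

81.6 g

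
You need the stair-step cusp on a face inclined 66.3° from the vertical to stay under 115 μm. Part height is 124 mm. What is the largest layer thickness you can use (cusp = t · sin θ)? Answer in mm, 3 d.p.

0.126 mm

t = h_c / sin θ = 0.115 / 0.9157 = 0.126 mm.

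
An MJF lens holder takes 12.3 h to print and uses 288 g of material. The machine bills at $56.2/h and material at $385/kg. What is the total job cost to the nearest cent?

$802.14

Machine-time cost: 56.2 × 12.3 → $691.26.
Material charge = 385 × 288/1000 = $110.88.
Job cost: 691.26 + 110.88 = $802.14.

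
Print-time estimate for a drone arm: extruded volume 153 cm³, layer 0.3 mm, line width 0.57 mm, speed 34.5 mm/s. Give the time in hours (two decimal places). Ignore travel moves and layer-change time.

7.20 hours

Bead cross-section = 0.3 × 0.57 = 0.171 mm².
Total extruded path = 153000/0.171 = 894736.8 mm.
Time extruding = 894736.8 / 34.5, so 25934.4 s.
In the requested units: 25934.4 s = 7.20 hours.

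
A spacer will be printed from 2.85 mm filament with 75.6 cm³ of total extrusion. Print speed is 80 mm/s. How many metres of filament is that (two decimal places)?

11.85 m

Cross-section of 2.85 mm filament: π·(2.85/2)² = 6.3794 mm².
Length = 75.6 cm³ / 6.3794 mm² = 75600 / 6.3794 = 11850.64 mm = 11.85 m.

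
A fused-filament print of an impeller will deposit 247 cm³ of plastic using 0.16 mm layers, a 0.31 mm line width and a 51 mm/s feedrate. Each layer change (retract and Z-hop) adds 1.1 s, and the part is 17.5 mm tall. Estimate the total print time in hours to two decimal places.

Bead cross-section = 0.16 × 0.31, so 0.0496 mm².
Total extruded path = 247000/0.0496 = 4979838.7 mm.
Time extruding = 4979838.7 / 51 = 97643.9 s.
Layer count = ceil(17.5 / 0.16) = 110.
Non-print overhead: 110 × 1.1 → 121 s.
Altogether 97643.9 + 121 = 97764.9 s, i.e. 27.16 hours.

27.16 hours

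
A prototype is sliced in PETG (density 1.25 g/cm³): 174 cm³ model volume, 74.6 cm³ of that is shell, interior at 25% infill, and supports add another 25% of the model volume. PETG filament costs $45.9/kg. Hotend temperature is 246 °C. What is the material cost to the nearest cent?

$8.20

Interior volume: 174 − 74.6 → 99.4 cm³.
Infill deposited: 0.25 × 99.4 → 24.85 cm³.
Support = 0.25 × 174, so 43.5 cm³.
Total extruded = 74.6 + 24.85 + 43.5, so 142.95 cm³.
Mass: 142.95 × 1.25 → 178.6875 g.
At $45.9/kg: 178.6875/1000 × 45.9 = $8.20.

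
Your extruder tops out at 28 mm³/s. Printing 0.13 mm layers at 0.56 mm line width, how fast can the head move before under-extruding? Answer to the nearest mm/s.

385 mm/s

A = 0.13 × 0.56 = 0.0728 mm².
v_max = Q/A = 28/0.0728 = 384.62 mm/s → 385 mm/s.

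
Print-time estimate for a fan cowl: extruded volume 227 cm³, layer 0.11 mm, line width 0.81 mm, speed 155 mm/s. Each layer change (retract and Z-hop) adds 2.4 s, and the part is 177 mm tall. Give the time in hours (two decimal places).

5.64 hours

Bead cross-section: 0.11 × 0.81 → 0.0891 mm².
Toolpath length = 227 cm³ / 0.0891 mm² = 227000 / 0.0891 = 2547699.2 mm.
Extrusion time: 2547699.2 / 155 → 16436.8 s.
Number of layers: 177 / 0.11 → 1610 (rounded up).
Z-hop total = 1610 × 2.4, so 3864 s.
Altogether 16436.8 + 3864 = 20300.8 s, i.e. 5.64 hours.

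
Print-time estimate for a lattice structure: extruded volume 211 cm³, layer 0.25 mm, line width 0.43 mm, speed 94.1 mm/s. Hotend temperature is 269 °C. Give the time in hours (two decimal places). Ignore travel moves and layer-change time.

5.79 hours

Bead cross-section = 0.25 × 0.43, so 0.1075 mm².
Total extruded path = 211000/0.1075 = 1962790.7 mm.
Time extruding = 1962790.7 / 94.1, so 20858.6 s.
In the requested units: 20858.6 s = 5.79 hours.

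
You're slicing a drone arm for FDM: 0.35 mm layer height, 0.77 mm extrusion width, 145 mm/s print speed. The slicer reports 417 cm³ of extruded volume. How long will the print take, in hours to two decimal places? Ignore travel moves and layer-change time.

2.96 hours

Extrusion cross-section = 0.35 × 0.77 = 0.2695 mm².
Toolpath length = 417 cm³ / 0.2695 mm² = 417000 / 0.2695 = 1547309.8 mm.
Time extruding: 1547309.8 / 145 → 10671.1 s.
Converting: 10671.1 s = 2.96 hours.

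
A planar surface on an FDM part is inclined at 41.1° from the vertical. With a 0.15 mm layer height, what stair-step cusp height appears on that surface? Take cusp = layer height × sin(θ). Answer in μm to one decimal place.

98.6 μm

Cusp = layer height × sin(41.1°) = 0.15 × 0.6574 = 0.09861 mm = 98.6 μm.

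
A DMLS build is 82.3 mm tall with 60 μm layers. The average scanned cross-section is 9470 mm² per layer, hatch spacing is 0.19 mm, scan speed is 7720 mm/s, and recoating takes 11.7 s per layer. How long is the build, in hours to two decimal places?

Layers = ⌈82.3/0.06⌉ = 1372.
Hatch length per layer = 9470 / 0.19, so 49842.1 mm.
Per-layer scan time = 49842.1 / 7720 = 6.4562 s.
Per-layer time = 6.4562 + 11.7, so 18.1562 s.
Build time = 1372 × 18.1562 = 24910.3064 s = 6.92 hours.

6.92 hours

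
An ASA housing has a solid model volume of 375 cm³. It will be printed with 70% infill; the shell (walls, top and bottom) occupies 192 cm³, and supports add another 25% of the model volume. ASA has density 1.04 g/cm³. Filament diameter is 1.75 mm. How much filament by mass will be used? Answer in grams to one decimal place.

Interior volume: 375 − 192 → 183 cm³.
Deposited infill: 0.70 × 183 → 128.1 cm³.
Support = 0.25 × 375, so 93.75 cm³.
Deposited volume = 192 + 128.1 + 93.75, so 413.85 cm³.
Mass = 413.85 × 1.04, so 430.404 g.

430.4 g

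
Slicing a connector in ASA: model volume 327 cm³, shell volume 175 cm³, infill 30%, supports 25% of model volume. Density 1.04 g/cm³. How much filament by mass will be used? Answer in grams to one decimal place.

314.4 g

Infill region = 327 − 175 = 152 cm³.
Deposited infill: 0.30 × 152 → 45.6 cm³.
Support = 0.25 × 327 = 81.75 cm³.
Total extruded = 175 + 45.6 + 81.75, so 302.35 cm³.
Mass: 302.35 × 1.04 → 314.444 g.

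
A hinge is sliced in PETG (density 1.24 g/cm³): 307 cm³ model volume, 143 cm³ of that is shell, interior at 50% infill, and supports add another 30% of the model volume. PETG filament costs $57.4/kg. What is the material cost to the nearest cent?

Interior volume: 307 − 143 → 164 cm³.
Infill volume: 0.50 × 164 → 82 cm³.
Support = 0.30 × 307, so 92.1 cm³.
Deposited volume = 143 + 82 + 92.1, so 317.1 cm³.
Mass = 317.1 × 1.24 = 393.204 g.
Cost = 393.204 g / 1000 × $57.4/kg = $22.57.

$22.57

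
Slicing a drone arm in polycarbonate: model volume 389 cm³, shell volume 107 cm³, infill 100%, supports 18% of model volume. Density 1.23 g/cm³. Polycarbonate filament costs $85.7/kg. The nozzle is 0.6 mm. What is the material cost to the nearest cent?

Volume inside the shell: 389 − 107 → 282 cm³.
Infill volume = 1.00 × 282, so 282 cm³.
Support = 0.18 × 389 = 70.02 cm³.
Total extruded = 107 + 282 + 70.02 = 459.02 cm³.
Mass: 459.02 × 1.23 → 564.5946 g.
At $85.7/kg: 564.5946/1000 × 85.7 = $48.39.

$48.39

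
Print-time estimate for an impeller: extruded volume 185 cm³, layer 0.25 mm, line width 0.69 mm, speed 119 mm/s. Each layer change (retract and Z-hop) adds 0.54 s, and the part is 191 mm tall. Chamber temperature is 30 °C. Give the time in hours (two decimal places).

Bead cross-section = 0.25 × 0.69 = 0.1725 mm².
Path length: 185000 mm³ / 0.1725 mm² → 1072463.8 mm.
Time extruding = 1072463.8 / 119 = 9012.3 s.
Number of layers: 191 / 0.25 → 764 (rounded up).
Layer-change overhead = 764 × 0.54 = 412.56 s.
Total = 9012.3 + 412.56 = 9424.86 s = 2.62 hours.

2.62 hours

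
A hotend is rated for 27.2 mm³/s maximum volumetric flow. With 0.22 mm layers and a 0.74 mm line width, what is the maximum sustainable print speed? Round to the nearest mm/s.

167 mm/s

Bead cross-section: 0.22 × 0.74 → 0.1628 mm².
v_max = Q/A = 27.2/0.1628 = 167.08 mm/s → 167 mm/s.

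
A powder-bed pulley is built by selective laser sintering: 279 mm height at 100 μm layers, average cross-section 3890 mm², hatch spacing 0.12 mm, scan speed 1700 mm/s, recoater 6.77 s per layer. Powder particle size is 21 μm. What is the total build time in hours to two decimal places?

20.02 hours

Layers = ⌈279/0.1⌉ = 2790.
Hatch length per layer = 3890 / 0.12 = 32416.7 mm.
Per-layer scan time = 32416.7 / 1700 = 19.0686 s.
Layer cycle = 19.0686 + 6.77 = 25.8386 s.
Build time = 2790 × 25.8386 = 72089.694 s = 20.02 hours.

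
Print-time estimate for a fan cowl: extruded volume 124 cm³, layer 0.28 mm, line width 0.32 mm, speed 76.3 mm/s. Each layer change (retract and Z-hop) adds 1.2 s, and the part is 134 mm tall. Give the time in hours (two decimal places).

Bead cross-section = 0.28 × 0.32 = 0.0896 mm².
Total extruded path = 124000/0.0896 = 1383928.6 mm.
Extrusion time = 1383928.6 / 76.3 = 18138 s.
Layers = ⌈134/0.28⌉ = 479.
Z-hop total = 479 × 1.2 = 574.8 s.
Altogether 18138 + 574.8 = 18712.8 s, i.e. 5.20 hours.

5.20 hours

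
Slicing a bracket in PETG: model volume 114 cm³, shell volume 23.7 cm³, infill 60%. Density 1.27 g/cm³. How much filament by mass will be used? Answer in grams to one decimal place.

Infill region = 114 − 23.7 = 90.3 cm³.
Deposited infill: 0.60 × 90.3 → 54.18 cm³.
Total extruded = 23.7 + 54.18, so 77.88 cm³.
Mass: 77.88 × 1.27 → 98.9076 g.

98.9 g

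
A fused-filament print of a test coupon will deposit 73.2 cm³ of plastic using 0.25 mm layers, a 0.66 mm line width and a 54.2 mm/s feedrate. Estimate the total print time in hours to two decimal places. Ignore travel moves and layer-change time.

2.27 hours

Extrusion cross-section: 0.25 × 0.66 → 0.165 mm².
Toolpath length = 73.2 cm³ / 0.165 mm² = 73200 / 0.165 = 443636.4 mm.
Print-move time: 443636.4 / 54.2 → 8185.2 s.
That's 8185.2 s → 2.27 hours.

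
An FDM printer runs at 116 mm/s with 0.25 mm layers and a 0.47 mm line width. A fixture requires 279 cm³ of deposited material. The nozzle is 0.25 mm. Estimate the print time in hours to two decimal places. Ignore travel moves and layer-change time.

Extrusion cross-section: 0.25 × 0.47 → 0.1175 mm².
Total extruded path = 279000/0.1175 = 2374468.1 mm.
Time extruding = 2374468.1 / 116 = 20469.6 s.
That's 20469.6 s → 5.69 hours.

5.69 hours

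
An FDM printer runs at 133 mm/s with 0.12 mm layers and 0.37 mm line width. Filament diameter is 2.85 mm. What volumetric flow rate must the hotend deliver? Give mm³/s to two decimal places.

5.91

Extrusion cross-section = 0.12 × 0.37 = 0.0444 mm².
Q = v·A = 133 × 0.0444 = 5.91 mm³/s.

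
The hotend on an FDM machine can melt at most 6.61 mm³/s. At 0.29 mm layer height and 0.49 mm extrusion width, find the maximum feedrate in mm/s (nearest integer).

Bead cross-section = 0.29 × 0.49, so 0.1421 mm².
v_max = Q/A = 6.61/0.1421 = 46.52 mm/s → 47 mm/s.

47 mm/s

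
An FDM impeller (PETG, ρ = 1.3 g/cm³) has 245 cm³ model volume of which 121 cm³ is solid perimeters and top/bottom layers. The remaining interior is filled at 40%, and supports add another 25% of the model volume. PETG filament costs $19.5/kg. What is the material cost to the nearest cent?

$5.88

Volume inside the shell: 245 − 121 → 124 cm³.
Infill deposited = 0.40 × 124 = 49.6 cm³.
Support = 0.25 × 245 = 61.25 cm³.
Total printed volume = 121 + 49.6 + 61.25 = 231.85 cm³.
Mass: 231.85 × 1.3 → 301.405 g.
Cost = 301.405 g / 1000 × $19.5/kg = $5.88.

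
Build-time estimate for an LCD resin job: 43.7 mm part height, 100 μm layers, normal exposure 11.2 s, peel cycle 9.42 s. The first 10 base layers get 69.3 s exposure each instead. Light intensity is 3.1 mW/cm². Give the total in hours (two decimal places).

Layers = ⌈43.7/0.1⌉ = 437.
Base layers = 10 × (69.3 + 9.42), so 787.2 s.
Normal layers: 427 × (11.2 + 9.42) → 8804.74 s.
Total = 787.2 + 8804.74 = 9591.94 s = 2.66 hours.

2.66 hours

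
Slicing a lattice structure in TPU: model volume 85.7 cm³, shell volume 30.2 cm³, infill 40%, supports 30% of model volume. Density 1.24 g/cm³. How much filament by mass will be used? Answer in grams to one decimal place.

Interior volume = 85.7 − 30.2 = 55.5 cm³.
Infill volume = 0.40 × 55.5 = 22.2 cm³.
Support = 0.30 × 85.7 = 25.71 cm³.
Total printed volume = 30.2 + 22.2 + 25.71, so 78.11 cm³.
Mass: 78.11 × 1.24 → 96.8564 g.

96.9 g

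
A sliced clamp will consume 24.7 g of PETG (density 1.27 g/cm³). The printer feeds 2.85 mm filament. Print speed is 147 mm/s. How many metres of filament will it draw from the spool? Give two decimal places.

Volume = 24.7 g / 1.27 g·cm⁻³ = 19.4488 cm³ = 19448.8 mm³.
Filament cross-section = π × (2.85/2)² = 6.3794 mm².
Length = 19448.8 / 6.3794 = 3048.69 mm = 3.05 m.

3.05 m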